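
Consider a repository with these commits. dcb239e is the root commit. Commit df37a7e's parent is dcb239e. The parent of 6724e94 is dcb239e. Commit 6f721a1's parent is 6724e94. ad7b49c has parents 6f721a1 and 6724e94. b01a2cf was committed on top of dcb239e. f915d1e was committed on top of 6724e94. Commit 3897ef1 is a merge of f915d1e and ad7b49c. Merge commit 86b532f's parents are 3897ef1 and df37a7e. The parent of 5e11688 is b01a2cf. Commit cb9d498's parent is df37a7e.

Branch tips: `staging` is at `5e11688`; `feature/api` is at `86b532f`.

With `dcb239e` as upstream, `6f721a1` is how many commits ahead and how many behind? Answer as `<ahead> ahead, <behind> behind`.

Reachable from 6f721a1: {6724e94, 6f721a1, dcb239e}.
Reachable from dcb239e: {dcb239e}.
Only in 6f721a1's history (ahead): {6724e94, 6f721a1} — 2.
Only in dcb239e's history (behind): {} — 0.

2 ahead, 0 behind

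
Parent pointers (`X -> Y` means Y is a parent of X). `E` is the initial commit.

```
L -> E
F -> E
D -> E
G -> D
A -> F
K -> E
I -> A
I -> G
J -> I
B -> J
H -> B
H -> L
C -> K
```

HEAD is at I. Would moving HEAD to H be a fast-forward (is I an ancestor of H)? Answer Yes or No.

Yes

A fast-forward from I to H is possible iff I is an ancestor of H.
Ancestors of H: {A, B, D, E, F, G, H, I, J, L}.
I is among them, so fast-forward is possible.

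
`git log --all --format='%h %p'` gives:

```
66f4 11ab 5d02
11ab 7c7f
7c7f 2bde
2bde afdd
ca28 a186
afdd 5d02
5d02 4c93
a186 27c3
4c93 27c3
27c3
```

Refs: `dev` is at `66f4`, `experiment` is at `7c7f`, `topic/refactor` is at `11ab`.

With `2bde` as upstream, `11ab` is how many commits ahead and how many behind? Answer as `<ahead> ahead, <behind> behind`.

2 ahead, 0 behind

Reachable from 11ab: {11ab, 27c3, 2bde, 4c93, 5d02, 7c7f, afdd}.
Reachable from 2bde: {27c3, 2bde, 4c93, 5d02, afdd}.
Only in 11ab's history (ahead): {11ab, 7c7f} — 2.
Only in 2bde's history (behind): {} — 0.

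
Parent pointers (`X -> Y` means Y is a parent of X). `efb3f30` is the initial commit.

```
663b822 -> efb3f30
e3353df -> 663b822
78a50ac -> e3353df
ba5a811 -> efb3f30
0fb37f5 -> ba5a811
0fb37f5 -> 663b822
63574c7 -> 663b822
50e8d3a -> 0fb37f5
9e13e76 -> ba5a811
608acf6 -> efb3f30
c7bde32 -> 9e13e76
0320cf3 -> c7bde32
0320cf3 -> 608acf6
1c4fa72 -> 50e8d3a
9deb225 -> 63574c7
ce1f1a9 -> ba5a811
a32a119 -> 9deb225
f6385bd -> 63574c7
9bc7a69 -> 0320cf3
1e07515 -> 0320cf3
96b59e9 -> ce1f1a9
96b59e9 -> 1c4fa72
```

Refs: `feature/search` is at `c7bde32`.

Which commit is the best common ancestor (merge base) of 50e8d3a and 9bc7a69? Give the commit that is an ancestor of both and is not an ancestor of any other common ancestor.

Ancestors of 50e8d3a: {0fb37f5, 50e8d3a, 663b822, ba5a811, efb3f30}.
Ancestors of 9bc7a69: {0320cf3, 608acf6, 9bc7a69, 9e13e76, ba5a811, c7bde32, efb3f30}.
Common ancestors: {ba5a811, efb3f30}.
Among these, ba5a811 is not an ancestor of any other common ancestor — it is the merge base.

ba5a811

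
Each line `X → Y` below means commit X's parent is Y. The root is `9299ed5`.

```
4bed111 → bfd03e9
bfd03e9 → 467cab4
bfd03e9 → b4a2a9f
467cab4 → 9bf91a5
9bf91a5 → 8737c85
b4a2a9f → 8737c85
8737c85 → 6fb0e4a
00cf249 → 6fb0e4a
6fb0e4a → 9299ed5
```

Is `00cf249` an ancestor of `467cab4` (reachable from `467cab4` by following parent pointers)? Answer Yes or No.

Ancestors of 467cab4: {467cab4, 6fb0e4a, 8737c85, 9299ed5, 9bf91a5}.
00cf249 is not in that set, so it is not an ancestor of 467cab4.

No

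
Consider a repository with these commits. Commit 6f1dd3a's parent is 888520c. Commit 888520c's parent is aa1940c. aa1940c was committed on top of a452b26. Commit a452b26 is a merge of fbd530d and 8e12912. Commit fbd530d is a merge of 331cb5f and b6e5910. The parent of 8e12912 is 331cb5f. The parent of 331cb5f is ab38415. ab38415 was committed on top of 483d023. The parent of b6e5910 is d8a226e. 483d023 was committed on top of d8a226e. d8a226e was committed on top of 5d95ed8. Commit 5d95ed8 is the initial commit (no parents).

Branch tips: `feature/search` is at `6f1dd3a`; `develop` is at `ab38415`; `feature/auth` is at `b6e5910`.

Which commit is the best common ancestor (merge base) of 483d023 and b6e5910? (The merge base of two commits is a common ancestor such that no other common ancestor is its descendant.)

Ancestors of 483d023: {483d023, 5d95ed8, d8a226e}.
Ancestors of b6e5910: {5d95ed8, b6e5910, d8a226e}.
Common ancestors: {5d95ed8, d8a226e}.
Among these, d8a226e is not an ancestor of any other common ancestor — it is the merge base.

d8a226e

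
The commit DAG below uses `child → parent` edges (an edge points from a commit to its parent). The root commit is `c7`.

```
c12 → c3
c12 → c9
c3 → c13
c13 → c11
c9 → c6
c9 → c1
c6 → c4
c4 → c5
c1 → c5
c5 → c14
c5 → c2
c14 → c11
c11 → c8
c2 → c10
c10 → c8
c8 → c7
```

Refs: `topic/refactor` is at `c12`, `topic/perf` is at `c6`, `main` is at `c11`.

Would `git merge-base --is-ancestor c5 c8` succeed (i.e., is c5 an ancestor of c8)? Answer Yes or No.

Ancestors of c8: {c7, c8}.
c5 is not in that set, so it is not an ancestor of c8.

No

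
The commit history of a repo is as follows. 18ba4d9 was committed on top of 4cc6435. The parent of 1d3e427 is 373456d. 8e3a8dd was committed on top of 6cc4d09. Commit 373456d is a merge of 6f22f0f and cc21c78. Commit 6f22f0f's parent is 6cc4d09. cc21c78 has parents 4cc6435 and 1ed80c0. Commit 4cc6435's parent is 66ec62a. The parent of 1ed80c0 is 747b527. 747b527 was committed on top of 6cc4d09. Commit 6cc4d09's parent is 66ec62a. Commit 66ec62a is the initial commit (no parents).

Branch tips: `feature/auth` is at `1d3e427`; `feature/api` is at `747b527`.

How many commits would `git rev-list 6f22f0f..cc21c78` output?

4

Reachable from cc21c78: {1ed80c0, 4cc6435, 66ec62a, 6cc4d09, 747b527, cc21c78}.
Reachable from 6f22f0f: {66ec62a, 6cc4d09, 6f22f0f}.
In cc21c78's history but not 6f22f0f's: {1ed80c0, 4cc6435, 747b527, cc21c78} — 4 commits.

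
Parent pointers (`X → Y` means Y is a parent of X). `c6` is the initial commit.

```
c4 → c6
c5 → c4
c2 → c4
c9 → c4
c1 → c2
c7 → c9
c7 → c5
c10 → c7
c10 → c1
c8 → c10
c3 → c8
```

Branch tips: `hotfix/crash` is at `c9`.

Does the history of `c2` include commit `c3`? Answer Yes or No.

No

Ancestors of c2: {c2, c4, c6}.
c3 is not in that set, so it is not an ancestor of c2.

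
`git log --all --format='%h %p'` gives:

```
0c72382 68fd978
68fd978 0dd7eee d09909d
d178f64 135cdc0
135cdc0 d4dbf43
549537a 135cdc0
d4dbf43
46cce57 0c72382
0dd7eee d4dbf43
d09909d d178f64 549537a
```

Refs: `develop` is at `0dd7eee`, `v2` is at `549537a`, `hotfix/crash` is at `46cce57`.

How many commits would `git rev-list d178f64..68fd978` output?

4

Reachable from 68fd978: {0dd7eee, 135cdc0, 549537a, 68fd978, d09909d, d178f64, d4dbf43}.
Reachable from d178f64: {135cdc0, d178f64, d4dbf43}.
In 68fd978's history but not d178f64's: {0dd7eee, 549537a, 68fd978, d09909d} — 4 commits.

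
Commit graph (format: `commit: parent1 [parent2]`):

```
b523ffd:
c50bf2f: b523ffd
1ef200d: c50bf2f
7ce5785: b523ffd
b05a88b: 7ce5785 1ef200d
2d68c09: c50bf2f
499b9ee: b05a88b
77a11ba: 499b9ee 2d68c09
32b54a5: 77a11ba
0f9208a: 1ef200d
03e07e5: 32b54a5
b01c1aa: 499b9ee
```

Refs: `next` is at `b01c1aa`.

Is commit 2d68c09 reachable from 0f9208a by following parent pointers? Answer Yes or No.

No

Ancestors of 0f9208a: {0f9208a, 1ef200d, b523ffd, c50bf2f}.
2d68c09 is not in that set, so it is not an ancestor of 0f9208a.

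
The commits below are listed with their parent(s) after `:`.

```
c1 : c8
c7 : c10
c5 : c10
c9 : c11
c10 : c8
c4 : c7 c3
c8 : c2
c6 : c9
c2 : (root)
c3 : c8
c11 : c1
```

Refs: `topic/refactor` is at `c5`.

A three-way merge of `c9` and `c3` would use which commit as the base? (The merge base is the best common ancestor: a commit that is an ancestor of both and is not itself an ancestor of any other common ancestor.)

Ancestors of c9: {c1, c11, c2, c8, c9}.
Ancestors of c3: {c2, c3, c8}.
Common ancestors: {c2, c8}.
Among these, c8 is not an ancestor of any other common ancestor — it is the merge base.

c8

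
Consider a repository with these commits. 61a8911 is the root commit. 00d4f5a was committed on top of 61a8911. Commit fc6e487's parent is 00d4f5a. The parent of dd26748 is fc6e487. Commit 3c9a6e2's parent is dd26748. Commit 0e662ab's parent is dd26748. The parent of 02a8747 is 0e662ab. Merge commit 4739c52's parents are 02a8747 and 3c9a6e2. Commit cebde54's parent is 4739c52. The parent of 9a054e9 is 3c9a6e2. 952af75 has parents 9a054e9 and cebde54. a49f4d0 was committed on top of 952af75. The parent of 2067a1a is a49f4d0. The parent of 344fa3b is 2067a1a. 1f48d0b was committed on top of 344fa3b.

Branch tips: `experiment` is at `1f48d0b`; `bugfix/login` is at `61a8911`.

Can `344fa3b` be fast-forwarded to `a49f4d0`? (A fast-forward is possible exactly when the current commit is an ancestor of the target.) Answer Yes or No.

No

A fast-forward from 344fa3b to a49f4d0 is possible iff 344fa3b is an ancestor of a49f4d0.
Ancestors of a49f4d0: {00d4f5a, 02a8747, 0e662ab, 3c9a6e2, 4739c52, 61a8911, 952af75, 9a054e9, a49f4d0, cebde54, dd26748, fc6e487}.
344fa3b is not among them, so fast-forward is not possible.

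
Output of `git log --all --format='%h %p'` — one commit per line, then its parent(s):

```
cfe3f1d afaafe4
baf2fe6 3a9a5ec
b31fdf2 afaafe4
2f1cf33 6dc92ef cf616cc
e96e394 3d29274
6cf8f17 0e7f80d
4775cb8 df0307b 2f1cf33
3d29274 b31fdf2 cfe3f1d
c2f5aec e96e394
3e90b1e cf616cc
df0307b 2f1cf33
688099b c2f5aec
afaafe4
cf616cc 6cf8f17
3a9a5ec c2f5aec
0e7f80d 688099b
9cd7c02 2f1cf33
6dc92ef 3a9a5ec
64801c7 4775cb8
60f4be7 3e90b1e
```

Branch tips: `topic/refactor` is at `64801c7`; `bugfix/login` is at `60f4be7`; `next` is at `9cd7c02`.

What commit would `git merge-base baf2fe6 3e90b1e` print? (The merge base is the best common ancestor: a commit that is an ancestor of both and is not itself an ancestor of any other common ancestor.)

Ancestors of baf2fe6: {3a9a5ec, 3d29274, afaafe4, b31fdf2, baf2fe6, c2f5aec, cfe3f1d, e96e394}.
Ancestors of 3e90b1e: {0e7f80d, 3d29274, 3e90b1e, 688099b, 6cf8f17, afaafe4, b31fdf2, c2f5aec, cf616cc, cfe3f1d, e96e394}.
Common ancestors: {3d29274, afaafe4, b31fdf2, c2f5aec, cfe3f1d, e96e394}.
Among these, c2f5aec is not an ancestor of any other common ancestor — it is the merge base.

c2f5aec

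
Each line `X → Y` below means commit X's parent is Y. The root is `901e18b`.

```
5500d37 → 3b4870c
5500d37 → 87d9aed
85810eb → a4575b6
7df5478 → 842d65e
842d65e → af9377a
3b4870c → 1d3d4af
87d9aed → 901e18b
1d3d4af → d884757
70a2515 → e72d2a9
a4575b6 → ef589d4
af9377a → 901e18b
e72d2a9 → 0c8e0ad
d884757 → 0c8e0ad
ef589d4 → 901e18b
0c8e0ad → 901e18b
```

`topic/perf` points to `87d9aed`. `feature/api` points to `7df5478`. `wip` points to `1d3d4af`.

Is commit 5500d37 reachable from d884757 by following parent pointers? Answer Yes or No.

No

Ancestors of d884757: {0c8e0ad, 901e18b, d884757}.
5500d37 is not in that set, so it is not an ancestor of d884757.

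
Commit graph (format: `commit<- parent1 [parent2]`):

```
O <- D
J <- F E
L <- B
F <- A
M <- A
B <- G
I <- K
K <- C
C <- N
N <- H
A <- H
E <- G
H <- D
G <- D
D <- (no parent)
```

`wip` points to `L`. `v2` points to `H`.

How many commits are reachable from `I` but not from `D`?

5

Reachable from I: {C, D, H, I, K, N}.
Reachable from D: {D}.
In I's history but not D's: {C, H, I, K, N} — 5 commits.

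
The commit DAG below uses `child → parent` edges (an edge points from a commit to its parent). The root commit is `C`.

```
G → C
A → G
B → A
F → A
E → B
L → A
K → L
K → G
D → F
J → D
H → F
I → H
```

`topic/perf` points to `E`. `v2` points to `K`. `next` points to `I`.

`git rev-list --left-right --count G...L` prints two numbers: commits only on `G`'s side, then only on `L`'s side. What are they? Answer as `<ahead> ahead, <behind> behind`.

0 ahead, 2 behind

Reachable from G: {C, G}.
Reachable from L: {A, C, G, L}.
Only in G's history (ahead): {} — 0.
Only in L's history (behind): {A, L} — 2.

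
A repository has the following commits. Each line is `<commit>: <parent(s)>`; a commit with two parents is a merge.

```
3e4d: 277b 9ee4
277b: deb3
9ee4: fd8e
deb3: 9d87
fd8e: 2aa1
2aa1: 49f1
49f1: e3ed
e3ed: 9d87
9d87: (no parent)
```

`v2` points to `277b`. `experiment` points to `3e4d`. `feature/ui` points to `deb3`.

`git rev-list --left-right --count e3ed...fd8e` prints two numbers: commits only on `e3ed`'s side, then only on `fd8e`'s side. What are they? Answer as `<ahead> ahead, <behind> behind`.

0 ahead, 3 behind

Reachable from e3ed: {9d87, e3ed}.
Reachable from fd8e: {2aa1, 49f1, 9d87, e3ed, fd8e}.
Only in e3ed's history (ahead): {} — 0.
Only in fd8e's history (behind): {2aa1, 49f1, fd8e} — 3.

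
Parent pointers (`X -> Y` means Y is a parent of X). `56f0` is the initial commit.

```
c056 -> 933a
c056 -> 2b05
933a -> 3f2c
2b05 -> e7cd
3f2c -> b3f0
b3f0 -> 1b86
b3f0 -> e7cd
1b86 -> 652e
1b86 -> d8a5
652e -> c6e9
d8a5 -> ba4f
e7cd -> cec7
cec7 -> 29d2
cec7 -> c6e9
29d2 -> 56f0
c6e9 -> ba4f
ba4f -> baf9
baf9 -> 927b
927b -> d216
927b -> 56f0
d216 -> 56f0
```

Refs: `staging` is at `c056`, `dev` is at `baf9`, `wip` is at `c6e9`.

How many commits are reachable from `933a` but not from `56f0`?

Reachable from 933a: {1b86, 29d2, 3f2c, 56f0, 652e, 927b, 933a, b3f0, ba4f, baf9, c6e9, cec7, d216, d8a5, e7cd}.
Reachable from 56f0: {56f0}.
In 933a's history but not 56f0's: {1b86, 29d2, 3f2c, 652e, 927b, 933a, b3f0, ba4f, baf9, c6e9, cec7, d216, d8a5, e7cd} — 14 commits.

14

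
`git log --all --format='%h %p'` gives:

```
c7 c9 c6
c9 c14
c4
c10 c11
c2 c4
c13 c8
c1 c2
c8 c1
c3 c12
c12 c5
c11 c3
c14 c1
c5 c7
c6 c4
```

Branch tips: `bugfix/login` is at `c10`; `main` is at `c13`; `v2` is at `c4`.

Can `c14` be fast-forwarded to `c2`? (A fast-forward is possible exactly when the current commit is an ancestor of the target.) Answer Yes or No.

A fast-forward from c14 to c2 is possible iff c14 is an ancestor of c2.
Ancestors of c2: {c2, c4}.
c14 is not among them, so fast-forward is not possible.

No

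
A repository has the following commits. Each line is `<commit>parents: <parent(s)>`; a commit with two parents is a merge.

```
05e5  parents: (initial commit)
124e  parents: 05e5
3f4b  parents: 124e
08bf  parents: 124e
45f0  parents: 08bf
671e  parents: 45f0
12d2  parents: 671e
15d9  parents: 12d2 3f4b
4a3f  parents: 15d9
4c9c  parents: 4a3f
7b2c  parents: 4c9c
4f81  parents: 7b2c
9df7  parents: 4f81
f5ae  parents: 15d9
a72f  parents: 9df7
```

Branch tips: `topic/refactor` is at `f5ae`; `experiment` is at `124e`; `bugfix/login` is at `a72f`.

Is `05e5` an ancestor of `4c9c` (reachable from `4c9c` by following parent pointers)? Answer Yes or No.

Ancestors of 4c9c (commits reachable by following parents): {05e5, 08bf, 124e, 12d2, 15d9, 3f4b, 45f0, 4a3f, 4c9c, 671e}.
05e5 is in that set, so it is an ancestor of 4c9c.

Yes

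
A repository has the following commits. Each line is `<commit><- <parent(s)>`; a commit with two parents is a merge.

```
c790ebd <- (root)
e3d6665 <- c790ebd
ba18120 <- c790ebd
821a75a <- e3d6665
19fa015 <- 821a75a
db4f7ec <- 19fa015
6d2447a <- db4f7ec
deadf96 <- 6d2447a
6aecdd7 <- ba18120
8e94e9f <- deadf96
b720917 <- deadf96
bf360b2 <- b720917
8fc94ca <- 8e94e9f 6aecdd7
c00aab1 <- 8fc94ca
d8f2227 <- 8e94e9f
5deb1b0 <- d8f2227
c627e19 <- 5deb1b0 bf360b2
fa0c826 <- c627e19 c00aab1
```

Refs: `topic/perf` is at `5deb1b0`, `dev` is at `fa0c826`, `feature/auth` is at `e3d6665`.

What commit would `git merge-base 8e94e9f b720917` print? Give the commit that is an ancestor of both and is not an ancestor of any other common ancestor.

deadf96

Ancestors of 8e94e9f: {19fa015, 6d2447a, 821a75a, 8e94e9f, c790ebd, db4f7ec, deadf96, e3d6665}.
Ancestors of b720917: {19fa015, 6d2447a, 821a75a, b720917, c790ebd, db4f7ec, deadf96, e3d6665}.
Common ancestors: {19fa015, 6d2447a, 821a75a, c790ebd, db4f7ec, deadf96, e3d6665}.
Among these, deadf96 is not an ancestor of any other common ancestor — it is the merge base.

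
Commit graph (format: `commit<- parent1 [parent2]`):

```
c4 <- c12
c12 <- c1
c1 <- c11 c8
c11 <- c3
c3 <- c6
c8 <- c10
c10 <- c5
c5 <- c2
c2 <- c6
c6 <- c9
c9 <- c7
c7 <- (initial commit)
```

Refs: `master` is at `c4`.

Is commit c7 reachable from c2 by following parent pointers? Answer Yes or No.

Yes

Ancestors of c2 (commits reachable by following parents): {c2, c6, c7, c9}.
c7 is in that set, so it is an ancestor of c2.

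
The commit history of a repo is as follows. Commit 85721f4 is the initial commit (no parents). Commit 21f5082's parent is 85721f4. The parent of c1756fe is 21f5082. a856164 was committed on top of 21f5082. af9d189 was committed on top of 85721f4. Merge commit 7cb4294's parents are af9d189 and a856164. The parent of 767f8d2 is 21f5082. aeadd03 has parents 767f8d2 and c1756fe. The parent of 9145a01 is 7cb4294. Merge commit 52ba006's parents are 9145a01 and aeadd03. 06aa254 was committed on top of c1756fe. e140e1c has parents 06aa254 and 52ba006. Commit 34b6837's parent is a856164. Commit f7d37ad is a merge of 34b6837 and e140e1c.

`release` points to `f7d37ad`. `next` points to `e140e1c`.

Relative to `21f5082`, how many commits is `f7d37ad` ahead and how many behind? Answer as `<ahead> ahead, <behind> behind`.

Reachable from f7d37ad: {06aa254, 21f5082, 34b6837, 52ba006, 767f8d2, 7cb4294, 85721f4, 9145a01, a856164, aeadd03, af9d189, c1756fe, e140e1c, f7d37ad}.
Reachable from 21f5082: {21f5082, 85721f4}.
Only in f7d37ad's history (ahead): {06aa254, 34b6837, 52ba006, 767f8d2, 7cb4294, 9145a01, a856164, aeadd03, af9d189, c1756fe, e140e1c, f7d37ad} — 12.
Only in 21f5082's history (behind): {} — 0.

12 ahead, 0 behind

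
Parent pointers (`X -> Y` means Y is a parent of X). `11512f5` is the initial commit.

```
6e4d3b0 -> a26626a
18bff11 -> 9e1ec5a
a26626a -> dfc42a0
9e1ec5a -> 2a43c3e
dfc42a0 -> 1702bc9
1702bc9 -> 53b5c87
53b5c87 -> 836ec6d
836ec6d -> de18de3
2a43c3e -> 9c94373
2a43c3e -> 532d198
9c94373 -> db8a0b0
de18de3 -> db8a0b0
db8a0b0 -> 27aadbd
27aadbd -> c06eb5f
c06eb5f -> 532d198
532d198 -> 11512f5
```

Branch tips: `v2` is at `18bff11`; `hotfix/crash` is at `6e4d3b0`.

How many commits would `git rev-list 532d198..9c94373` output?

Reachable from 9c94373: {11512f5, 27aadbd, 532d198, 9c94373, c06eb5f, db8a0b0}.
Reachable from 532d198: {11512f5, 532d198}.
In 9c94373's history but not 532d198's: {27aadbd, 9c94373, c06eb5f, db8a0b0} — 4 commits.

4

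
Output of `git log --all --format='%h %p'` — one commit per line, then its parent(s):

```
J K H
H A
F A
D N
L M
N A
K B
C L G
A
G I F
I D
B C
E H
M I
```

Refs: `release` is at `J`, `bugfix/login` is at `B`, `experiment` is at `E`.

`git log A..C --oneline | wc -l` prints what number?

Reachable from C: {A, C, D, F, G, I, L, M, N}.
Reachable from A: {A}.
In C's history but not A's: {C, D, F, G, I, L, M, N} — 8 commits.

8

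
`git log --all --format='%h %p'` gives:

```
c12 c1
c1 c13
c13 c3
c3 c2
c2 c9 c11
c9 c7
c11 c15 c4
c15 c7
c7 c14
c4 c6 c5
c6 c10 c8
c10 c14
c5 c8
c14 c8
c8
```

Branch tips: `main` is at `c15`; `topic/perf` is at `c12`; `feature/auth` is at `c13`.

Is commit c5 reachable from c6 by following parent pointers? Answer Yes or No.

No

Ancestors of c6: {c10, c14, c6, c8}.
c5 is not in that set, so it is not an ancestor of c6.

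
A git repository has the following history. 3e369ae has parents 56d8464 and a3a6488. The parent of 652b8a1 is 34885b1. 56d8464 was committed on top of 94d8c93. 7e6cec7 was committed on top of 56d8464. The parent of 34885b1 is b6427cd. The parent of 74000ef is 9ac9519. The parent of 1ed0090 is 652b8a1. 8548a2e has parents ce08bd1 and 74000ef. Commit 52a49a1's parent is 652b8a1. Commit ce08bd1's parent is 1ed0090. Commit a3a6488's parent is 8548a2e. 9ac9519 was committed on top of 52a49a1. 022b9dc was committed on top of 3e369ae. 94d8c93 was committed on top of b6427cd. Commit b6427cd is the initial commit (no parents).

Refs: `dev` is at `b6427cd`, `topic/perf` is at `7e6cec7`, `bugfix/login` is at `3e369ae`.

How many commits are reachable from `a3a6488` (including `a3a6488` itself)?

Walking parent pointers from a3a6488: reachable set = {1ed0090, 34885b1, 52a49a1, 652b8a1, 74000ef, 8548a2e, 9ac9519, a3a6488, b6427cd, ce08bd1}.
That is 10 commits.

10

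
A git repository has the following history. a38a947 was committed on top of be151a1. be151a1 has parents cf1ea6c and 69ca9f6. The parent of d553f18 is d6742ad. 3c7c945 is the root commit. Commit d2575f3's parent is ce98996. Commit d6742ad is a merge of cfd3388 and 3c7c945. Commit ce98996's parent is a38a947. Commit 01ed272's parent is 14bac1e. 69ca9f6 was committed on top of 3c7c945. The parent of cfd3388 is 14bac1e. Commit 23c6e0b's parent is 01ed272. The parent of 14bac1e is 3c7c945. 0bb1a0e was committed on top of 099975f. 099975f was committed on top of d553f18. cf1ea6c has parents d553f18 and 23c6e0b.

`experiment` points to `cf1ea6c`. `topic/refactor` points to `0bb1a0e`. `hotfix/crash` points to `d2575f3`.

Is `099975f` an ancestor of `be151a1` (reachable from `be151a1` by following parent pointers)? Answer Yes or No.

Ancestors of be151a1: {01ed272, 14bac1e, 23c6e0b, 3c7c945, 69ca9f6, be151a1, cf1ea6c, cfd3388, d553f18, d6742ad}.
099975f is not in that set, so it is not an ancestor of be151a1.

No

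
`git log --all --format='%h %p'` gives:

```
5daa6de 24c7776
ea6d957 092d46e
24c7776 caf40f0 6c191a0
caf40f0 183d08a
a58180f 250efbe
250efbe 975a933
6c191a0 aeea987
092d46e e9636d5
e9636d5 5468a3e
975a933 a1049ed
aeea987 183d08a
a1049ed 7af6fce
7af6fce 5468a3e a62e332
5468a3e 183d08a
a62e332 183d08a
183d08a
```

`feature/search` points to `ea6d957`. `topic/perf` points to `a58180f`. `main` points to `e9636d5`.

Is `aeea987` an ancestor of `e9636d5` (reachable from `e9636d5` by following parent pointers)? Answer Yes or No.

No

Ancestors of e9636d5: {183d08a, 5468a3e, e9636d5}.
aeea987 is not in that set, so it is not an ancestor of e9636d5.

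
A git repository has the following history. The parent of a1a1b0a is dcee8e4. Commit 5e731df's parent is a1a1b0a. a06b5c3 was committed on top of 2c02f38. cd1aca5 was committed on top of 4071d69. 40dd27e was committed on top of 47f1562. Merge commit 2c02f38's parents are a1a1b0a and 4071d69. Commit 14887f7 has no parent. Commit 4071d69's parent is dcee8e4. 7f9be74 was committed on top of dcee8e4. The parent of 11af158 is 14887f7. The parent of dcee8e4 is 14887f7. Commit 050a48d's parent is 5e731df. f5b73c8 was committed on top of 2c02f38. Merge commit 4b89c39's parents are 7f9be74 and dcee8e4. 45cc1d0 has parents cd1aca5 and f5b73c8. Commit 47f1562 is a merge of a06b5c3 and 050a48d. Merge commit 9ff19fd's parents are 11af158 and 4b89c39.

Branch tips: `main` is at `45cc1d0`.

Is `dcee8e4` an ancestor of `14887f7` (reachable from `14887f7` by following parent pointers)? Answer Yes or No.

No

Ancestors of 14887f7: {14887f7}.
dcee8e4 is not in that set, so it is not an ancestor of 14887f7.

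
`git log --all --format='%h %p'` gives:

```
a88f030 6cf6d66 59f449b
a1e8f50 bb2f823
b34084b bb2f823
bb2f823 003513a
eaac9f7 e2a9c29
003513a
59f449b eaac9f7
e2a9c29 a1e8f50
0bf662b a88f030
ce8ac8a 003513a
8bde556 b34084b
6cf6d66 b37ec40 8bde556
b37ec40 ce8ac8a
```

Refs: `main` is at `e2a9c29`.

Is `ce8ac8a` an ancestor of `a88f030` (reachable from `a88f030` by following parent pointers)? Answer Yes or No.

Yes

Ancestors of a88f030 (commits reachable by following parents): {003513a, 59f449b, 6cf6d66, 8bde556, a1e8f50, a88f030, b34084b, b37ec40, bb2f823, ce8ac8a, e2a9c29, eaac9f7}.
ce8ac8a is in that set, so it is an ancestor of a88f030.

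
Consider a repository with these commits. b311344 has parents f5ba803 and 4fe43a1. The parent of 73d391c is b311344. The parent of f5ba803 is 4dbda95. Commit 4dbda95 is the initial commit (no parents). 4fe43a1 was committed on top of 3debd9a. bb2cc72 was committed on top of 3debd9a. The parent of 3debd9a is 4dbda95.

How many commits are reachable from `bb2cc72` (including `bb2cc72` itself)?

3

Walking parent pointers from bb2cc72: reachable set = {3debd9a, 4dbda95, bb2cc72}.
That is 3 commits.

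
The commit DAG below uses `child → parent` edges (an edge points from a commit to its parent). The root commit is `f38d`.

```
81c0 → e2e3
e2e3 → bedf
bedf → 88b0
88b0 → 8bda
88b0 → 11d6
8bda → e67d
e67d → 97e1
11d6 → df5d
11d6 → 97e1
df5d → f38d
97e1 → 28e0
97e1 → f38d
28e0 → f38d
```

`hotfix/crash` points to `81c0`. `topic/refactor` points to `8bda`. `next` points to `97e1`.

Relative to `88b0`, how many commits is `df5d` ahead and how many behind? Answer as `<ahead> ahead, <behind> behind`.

Reachable from df5d: {df5d, f38d}.
Reachable from 88b0: {11d6, 28e0, 88b0, 8bda, 97e1, df5d, e67d, f38d}.
Only in df5d's history (ahead): {} — 0.
Only in 88b0's history (behind): {11d6, 28e0, 88b0, 8bda, 97e1, e67d} — 6.

0 ahead, 6 behind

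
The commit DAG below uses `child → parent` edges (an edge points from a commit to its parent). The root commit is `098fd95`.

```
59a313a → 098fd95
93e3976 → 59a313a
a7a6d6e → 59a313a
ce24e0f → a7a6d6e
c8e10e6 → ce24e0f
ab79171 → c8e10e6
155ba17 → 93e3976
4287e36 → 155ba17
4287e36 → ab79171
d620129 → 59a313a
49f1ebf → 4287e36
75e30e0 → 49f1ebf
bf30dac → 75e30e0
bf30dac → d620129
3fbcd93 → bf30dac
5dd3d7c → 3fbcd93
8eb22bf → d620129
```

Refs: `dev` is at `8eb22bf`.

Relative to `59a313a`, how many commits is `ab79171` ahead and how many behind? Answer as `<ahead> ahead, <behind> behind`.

Reachable from ab79171: {098fd95, 59a313a, a7a6d6e, ab79171, c8e10e6, ce24e0f}.
Reachable from 59a313a: {098fd95, 59a313a}.
Only in ab79171's history (ahead): {a7a6d6e, ab79171, c8e10e6, ce24e0f} — 4.
Only in 59a313a's history (behind): {} — 0.

4 ahead, 0 behind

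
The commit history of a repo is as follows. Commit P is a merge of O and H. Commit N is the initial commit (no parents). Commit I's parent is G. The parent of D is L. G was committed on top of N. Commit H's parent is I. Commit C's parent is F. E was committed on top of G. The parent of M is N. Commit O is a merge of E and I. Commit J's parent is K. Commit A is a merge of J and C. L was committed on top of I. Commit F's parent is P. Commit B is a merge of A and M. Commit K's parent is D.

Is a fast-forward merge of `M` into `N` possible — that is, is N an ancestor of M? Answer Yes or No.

A fast-forward from N to M is possible iff N is an ancestor of M.
Ancestors of M: {M, N}.
N is among them, so fast-forward is possible.

Yes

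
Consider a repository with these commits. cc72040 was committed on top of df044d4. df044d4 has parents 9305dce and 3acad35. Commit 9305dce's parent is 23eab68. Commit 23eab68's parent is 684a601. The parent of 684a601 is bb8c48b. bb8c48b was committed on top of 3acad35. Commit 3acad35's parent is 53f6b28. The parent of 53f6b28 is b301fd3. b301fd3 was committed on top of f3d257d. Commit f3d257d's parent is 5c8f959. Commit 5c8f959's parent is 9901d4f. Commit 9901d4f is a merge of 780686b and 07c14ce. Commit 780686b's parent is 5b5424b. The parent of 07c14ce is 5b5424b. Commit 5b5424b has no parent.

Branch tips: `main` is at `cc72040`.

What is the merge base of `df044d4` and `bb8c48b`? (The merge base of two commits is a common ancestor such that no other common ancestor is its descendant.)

Ancestors of df044d4: {07c14ce, 23eab68, 3acad35, 53f6b28, 5b5424b, 5c8f959, 684a601, 780686b, 9305dce, 9901d4f, b301fd3, bb8c48b, df044d4, f3d257d}.
Ancestors of bb8c48b: {07c14ce, 3acad35, 53f6b28, 5b5424b, 5c8f959, 780686b, 9901d4f, b301fd3, bb8c48b, f3d257d}.
Common ancestors: {07c14ce, 3acad35, 53f6b28, 5b5424b, 5c8f959, 780686b, 9901d4f, b301fd3, bb8c48b, f3d257d}.
Among these, bb8c48b is not an ancestor of any other common ancestor — it is the merge base.

bb8c48b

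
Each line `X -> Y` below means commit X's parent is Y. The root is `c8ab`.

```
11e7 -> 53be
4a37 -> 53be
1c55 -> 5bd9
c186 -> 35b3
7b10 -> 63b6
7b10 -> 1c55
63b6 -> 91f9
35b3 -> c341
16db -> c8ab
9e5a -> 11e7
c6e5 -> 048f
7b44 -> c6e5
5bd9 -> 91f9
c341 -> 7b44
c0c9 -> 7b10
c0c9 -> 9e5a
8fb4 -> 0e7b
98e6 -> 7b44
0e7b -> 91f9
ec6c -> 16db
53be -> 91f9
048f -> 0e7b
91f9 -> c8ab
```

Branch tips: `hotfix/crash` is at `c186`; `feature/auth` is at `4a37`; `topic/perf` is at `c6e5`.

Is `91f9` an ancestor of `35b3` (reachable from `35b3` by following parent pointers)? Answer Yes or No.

Yes

Ancestors of 35b3 (commits reachable by following parents): {048f, 0e7b, 35b3, 7b44, 91f9, c341, c6e5, c8ab}.
91f9 is in that set, so it is an ancestor of 35b3.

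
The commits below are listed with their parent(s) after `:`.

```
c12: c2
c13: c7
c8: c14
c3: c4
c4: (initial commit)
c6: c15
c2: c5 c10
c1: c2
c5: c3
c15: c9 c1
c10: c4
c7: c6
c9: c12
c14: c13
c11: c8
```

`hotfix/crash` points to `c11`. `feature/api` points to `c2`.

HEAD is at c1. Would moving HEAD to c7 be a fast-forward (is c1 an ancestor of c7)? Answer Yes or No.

A fast-forward from c1 to c7 is possible iff c1 is an ancestor of c7.
Ancestors of c7: {c1, c10, c12, c15, c2, c3, c4, c5, c6, c7, c9}.
c1 is among them, so fast-forward is possible.

Yes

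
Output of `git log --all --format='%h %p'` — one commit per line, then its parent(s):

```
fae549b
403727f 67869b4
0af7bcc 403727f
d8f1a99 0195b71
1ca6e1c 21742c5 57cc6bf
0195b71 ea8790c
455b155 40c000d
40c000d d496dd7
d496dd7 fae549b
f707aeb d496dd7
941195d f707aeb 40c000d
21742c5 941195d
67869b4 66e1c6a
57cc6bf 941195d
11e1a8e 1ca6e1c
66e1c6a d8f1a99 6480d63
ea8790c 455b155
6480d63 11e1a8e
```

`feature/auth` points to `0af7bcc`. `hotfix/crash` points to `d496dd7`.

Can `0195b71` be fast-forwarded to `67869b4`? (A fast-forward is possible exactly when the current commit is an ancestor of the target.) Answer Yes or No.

Yes

A fast-forward from 0195b71 to 67869b4 is possible iff 0195b71 is an ancestor of 67869b4.
Ancestors of 67869b4: {0195b71, 11e1a8e, 1ca6e1c, 21742c5, 40c000d, 455b155, 57cc6bf, 6480d63, 66e1c6a, 67869b4, 941195d, d496dd7, d8f1a99, ea8790c, f707aeb, fae549b}.
0195b71 is among them, so fast-forward is possible.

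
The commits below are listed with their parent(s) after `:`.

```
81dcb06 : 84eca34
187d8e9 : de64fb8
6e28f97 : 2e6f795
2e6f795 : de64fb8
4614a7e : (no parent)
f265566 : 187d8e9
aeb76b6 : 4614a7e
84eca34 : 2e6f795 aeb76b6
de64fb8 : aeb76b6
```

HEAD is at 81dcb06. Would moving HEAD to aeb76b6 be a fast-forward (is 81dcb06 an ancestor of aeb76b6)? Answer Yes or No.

No

A fast-forward from 81dcb06 to aeb76b6 is possible iff 81dcb06 is an ancestor of aeb76b6.
Ancestors of aeb76b6: {4614a7e, aeb76b6}.
81dcb06 is not among them, so fast-forward is not possible.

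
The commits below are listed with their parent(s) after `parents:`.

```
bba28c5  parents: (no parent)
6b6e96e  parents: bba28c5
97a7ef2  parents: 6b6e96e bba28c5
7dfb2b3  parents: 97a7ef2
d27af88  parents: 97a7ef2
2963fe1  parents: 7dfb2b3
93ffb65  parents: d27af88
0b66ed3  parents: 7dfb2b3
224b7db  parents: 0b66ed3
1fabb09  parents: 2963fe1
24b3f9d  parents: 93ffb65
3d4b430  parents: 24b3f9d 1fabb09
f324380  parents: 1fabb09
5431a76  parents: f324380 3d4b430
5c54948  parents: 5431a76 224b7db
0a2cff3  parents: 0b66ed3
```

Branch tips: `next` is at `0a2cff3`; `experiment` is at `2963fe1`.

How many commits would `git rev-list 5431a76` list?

12

Walking parent pointers from 5431a76: reachable set = {1fabb09, 24b3f9d, 2963fe1, 3d4b430, 5431a76, 6b6e96e, 7dfb2b3, 93ffb65, 97a7ef2, bba28c5, d27af88, f324380}.
That is 12 commits.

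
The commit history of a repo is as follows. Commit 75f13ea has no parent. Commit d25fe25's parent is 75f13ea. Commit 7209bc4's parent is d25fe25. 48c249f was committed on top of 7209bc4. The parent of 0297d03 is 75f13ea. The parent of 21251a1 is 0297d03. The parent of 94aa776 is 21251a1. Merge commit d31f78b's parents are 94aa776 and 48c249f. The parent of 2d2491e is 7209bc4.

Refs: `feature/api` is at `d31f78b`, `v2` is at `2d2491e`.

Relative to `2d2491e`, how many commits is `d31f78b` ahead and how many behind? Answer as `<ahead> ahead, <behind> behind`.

Reachable from d31f78b: {0297d03, 21251a1, 48c249f, 7209bc4, 75f13ea, 94aa776, d25fe25, d31f78b}.
Reachable from 2d2491e: {2d2491e, 7209bc4, 75f13ea, d25fe25}.
Only in d31f78b's history (ahead): {0297d03, 21251a1, 48c249f, 94aa776, d31f78b} — 5.
Only in 2d2491e's history (behind): {2d2491e} — 1.

5 ahead, 1 behind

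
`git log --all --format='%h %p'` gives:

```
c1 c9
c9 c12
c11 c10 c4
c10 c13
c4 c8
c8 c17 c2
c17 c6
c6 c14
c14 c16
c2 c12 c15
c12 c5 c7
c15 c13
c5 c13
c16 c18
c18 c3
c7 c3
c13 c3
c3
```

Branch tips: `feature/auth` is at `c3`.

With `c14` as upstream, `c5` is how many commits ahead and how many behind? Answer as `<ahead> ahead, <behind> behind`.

2 ahead, 3 behind

Reachable from c5: {c13, c3, c5}.
Reachable from c14: {c14, c16, c18, c3}.
Only in c5's history (ahead): {c13, c5} — 2.
Only in c14's history (behind): {c14, c16, c18} — 3.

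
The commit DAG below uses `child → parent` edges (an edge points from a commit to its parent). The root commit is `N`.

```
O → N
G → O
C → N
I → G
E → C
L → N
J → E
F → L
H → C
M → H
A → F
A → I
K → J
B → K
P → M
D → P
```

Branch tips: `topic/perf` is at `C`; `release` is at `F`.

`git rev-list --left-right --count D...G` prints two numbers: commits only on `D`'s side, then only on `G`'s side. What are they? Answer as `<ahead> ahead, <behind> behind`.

Reachable from D: {C, D, H, M, N, P}.
Reachable from G: {G, N, O}.
Only in D's history (ahead): {C, D, H, M, P} — 5.
Only in G's history (behind): {G, O} — 2.

5 ahead, 2 behind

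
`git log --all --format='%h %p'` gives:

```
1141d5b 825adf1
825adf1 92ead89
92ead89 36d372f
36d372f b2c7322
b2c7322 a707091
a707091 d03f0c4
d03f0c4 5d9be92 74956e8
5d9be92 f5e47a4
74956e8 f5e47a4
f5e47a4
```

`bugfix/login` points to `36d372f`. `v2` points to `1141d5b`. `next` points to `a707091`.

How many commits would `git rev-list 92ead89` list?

Walking parent pointers from 92ead89: reachable set = {36d372f, 5d9be92, 74956e8, 92ead89, a707091, b2c7322, d03f0c4, f5e47a4}.
That is 8 commits.

8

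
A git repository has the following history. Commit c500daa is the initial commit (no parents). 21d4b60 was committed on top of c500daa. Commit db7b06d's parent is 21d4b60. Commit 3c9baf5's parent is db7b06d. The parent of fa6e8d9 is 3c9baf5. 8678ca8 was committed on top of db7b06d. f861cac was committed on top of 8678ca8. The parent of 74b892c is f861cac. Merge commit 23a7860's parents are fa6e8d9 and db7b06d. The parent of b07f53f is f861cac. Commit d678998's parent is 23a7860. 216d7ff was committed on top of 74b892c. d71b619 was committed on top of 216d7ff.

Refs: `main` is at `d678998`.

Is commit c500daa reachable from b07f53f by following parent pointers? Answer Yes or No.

Ancestors of b07f53f (commits reachable by following parents): {21d4b60, 8678ca8, b07f53f, c500daa, db7b06d, f861cac}.
c500daa is in that set, so it is an ancestor of b07f53f.

Yes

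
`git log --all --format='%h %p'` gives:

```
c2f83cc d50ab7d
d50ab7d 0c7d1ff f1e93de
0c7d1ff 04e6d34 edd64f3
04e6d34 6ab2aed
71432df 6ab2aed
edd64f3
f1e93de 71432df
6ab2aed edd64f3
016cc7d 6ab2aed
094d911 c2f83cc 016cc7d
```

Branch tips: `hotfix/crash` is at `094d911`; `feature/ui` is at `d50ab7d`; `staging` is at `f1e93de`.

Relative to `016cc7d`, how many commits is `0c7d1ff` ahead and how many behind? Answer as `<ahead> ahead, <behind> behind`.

2 ahead, 1 behind

Reachable from 0c7d1ff: {04e6d34, 0c7d1ff, 6ab2aed, edd64f3}.
Reachable from 016cc7d: {016cc7d, 6ab2aed, edd64f3}.
Only in 0c7d1ff's history (ahead): {04e6d34, 0c7d1ff} — 2.
Only in 016cc7d's history (behind): {016cc7d} — 1.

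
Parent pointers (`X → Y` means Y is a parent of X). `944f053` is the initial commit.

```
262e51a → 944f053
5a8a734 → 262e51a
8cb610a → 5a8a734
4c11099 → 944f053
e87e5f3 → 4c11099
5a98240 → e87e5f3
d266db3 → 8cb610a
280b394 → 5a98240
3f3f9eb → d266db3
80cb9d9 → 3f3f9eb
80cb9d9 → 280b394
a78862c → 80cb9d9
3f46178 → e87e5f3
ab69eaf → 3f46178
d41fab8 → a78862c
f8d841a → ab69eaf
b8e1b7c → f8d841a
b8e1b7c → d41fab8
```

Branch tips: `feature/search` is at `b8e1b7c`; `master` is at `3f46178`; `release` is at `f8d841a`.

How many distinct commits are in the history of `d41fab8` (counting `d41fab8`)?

13

Walking parent pointers from d41fab8: reachable set = {262e51a, 280b394, 3f3f9eb, 4c11099, 5a8a734, 5a98240, 80cb9d9, 8cb610a, 944f053, a78862c, d266db3, d41fab8, e87e5f3}.
That is 13 commits.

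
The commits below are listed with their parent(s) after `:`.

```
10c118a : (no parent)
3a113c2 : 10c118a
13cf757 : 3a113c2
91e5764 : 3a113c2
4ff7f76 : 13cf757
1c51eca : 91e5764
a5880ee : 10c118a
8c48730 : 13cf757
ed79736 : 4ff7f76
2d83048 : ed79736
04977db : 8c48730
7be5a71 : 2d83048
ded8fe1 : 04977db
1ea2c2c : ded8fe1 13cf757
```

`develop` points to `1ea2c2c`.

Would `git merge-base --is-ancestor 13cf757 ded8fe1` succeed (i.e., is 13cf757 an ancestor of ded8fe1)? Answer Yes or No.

Ancestors of ded8fe1 (commits reachable by following parents): {04977db, 10c118a, 13cf757, 3a113c2, 8c48730, ded8fe1}.
13cf757 is in that set, so it is an ancestor of ded8fe1.

Yes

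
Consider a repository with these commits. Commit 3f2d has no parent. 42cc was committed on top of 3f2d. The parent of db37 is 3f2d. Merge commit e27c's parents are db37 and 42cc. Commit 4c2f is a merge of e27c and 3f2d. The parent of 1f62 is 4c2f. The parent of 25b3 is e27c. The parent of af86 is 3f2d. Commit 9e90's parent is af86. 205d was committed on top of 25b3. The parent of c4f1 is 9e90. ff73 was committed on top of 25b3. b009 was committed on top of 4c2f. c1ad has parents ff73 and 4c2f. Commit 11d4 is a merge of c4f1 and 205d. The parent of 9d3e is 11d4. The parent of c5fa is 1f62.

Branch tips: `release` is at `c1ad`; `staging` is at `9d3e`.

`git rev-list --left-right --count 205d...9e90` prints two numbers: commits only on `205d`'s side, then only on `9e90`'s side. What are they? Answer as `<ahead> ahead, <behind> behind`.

5 ahead, 2 behind

Reachable from 205d: {205d, 25b3, 3f2d, 42cc, db37, e27c}.
Reachable from 9e90: {3f2d, 9e90, af86}.
Only in 205d's history (ahead): {205d, 25b3, 42cc, db37, e27c} — 5.
Only in 9e90's history (behind): {9e90, af86} — 2.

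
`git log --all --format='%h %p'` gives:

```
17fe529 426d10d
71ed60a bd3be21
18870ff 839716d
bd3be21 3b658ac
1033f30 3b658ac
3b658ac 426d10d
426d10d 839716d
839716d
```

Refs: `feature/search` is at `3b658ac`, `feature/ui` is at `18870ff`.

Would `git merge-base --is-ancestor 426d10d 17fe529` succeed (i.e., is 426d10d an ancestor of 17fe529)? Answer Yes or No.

Yes

Ancestors of 17fe529 (commits reachable by following parents): {17fe529, 426d10d, 839716d}.
426d10d is in that set, so it is an ancestor of 17fe529.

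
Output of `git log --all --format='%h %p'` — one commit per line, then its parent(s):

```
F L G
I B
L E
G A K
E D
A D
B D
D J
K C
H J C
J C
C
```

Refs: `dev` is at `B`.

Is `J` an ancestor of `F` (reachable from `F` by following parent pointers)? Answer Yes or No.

Yes

Ancestors of F (commits reachable by following parents): {A, C, D, E, F, G, J, K, L}.
J is in that set, so it is an ancestor of F.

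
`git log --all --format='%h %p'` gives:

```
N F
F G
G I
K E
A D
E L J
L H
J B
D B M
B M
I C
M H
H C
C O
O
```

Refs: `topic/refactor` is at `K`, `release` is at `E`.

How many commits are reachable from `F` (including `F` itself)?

Walking parent pointers from F: reachable set = {C, F, G, I, O}.
That is 5 commits.

5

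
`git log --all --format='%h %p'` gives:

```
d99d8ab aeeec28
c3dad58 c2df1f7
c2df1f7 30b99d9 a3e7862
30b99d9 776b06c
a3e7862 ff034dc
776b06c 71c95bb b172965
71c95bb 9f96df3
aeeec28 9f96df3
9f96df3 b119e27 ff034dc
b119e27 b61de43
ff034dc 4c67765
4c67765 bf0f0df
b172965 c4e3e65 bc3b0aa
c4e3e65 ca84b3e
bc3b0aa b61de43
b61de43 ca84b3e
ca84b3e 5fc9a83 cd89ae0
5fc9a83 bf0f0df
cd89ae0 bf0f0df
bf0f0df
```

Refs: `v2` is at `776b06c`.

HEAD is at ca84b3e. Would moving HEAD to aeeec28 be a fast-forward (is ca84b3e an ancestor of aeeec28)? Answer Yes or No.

Yes

A fast-forward from ca84b3e to aeeec28 is possible iff ca84b3e is an ancestor of aeeec28.
Ancestors of aeeec28: {4c67765, 5fc9a83, 9f96df3, aeeec28, b119e27, b61de43, bf0f0df, ca84b3e, cd89ae0, ff034dc}.
ca84b3e is among them, so fast-forward is possible.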